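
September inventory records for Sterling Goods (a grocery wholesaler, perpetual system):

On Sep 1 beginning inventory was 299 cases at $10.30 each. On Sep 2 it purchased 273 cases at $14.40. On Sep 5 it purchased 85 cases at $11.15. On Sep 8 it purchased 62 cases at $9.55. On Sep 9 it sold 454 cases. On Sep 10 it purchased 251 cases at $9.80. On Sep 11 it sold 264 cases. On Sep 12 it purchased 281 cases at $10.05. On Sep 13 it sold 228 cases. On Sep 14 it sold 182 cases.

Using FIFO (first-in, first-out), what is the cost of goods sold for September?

COGS = $12,598.45

Sep 9, 454 sold [FIFO — oldest first]: 299 @ $10.30 + 155 @ $14.40 = $5,311.70
Sep 11, 264 sold [FIFO — oldest first]: 118 @ $14.40 + 85 @ $11.15 + 61 @ $9.55 = $3,229.50
Sep 13, 228 sold [FIFO — oldest first]: 1 @ $9.55 + 227 @ $9.80 = $2,234.15
Sep 14, 182 sold [FIFO — oldest first]: 24 @ $9.80 + 158 @ $10.05 = $1,823.10
Total COGS = $5,311.70 + $3,229.50 + $2,234.15 + $1,823.10 = $12,598.45
Ending inventory: 123 @ $10.05 = $1,236.15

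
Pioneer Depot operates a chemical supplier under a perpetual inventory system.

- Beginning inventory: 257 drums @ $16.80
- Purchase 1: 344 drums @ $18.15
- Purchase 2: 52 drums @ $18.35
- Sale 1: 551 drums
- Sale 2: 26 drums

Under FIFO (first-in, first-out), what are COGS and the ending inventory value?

Sale 1 (551) [FIFO — oldest first]: 257 @ $16.80 + 294 @ $18.15 = $9,653.70
Sale 2 (26) [FIFO — oldest first]: 26 @ $18.15 = $471.90
Total COGS = $9,653.70 + $471.90 = $10,125.60
Ending inventory: 24 @ $18.15 + 52 @ $18.35 = $1,389.80
Check: goods available $11,515.40 = COGS $10,125.60 + ending $1,389.80

COGS = $10,125.60; ending inventory = $1,389.80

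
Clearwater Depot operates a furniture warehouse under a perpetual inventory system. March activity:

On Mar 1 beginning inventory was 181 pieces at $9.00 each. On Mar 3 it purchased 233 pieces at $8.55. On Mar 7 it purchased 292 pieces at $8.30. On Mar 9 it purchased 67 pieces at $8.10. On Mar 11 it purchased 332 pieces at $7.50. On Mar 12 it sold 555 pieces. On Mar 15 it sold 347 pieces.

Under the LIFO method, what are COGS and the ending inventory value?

Mar 12, 555 sold [LIFO — newest first]: 332 @ $7.50 + 67 @ $8.10 + 156 @ $8.30 = $4,327.50
Mar 15, 347 sold [LIFO — newest first]: 136 @ $8.30 + 211 @ $8.55 = $2,932.85
Total COGS = $4,327.50 + $2,932.85 = $7,260.35
Ending inventory: 181 @ $9.00 + 22 @ $8.55 = $1,817.10

COGS = $7,260.35; ending inventory = $1,817.10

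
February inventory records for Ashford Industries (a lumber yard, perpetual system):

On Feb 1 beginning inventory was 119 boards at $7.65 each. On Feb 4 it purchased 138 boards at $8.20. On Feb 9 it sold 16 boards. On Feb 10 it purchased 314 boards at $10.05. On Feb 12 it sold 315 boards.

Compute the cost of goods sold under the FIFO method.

Feb 9, 16 sold [FIFO — oldest first]: 16 @ $7.65 = $122.40
Feb 12, 315 sold [FIFO — oldest first]: 103 @ $7.65 + 138 @ $8.20 + 74 @ $10.05 = $2,663.25
Total COGS = $122.40 + $2,663.25 = $2,785.65
Ending inventory: 240 @ $10.05 = $2,412.00

COGS = $2,785.65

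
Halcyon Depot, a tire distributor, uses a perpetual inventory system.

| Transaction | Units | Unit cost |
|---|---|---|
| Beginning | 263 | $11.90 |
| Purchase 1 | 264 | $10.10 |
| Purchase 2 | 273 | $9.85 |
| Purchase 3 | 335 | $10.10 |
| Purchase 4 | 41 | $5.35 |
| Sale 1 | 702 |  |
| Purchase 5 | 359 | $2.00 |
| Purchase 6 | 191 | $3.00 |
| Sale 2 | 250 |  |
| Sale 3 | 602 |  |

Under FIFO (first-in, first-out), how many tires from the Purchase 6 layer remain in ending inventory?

172

Sale 1 (702) [FIFO — oldest first]: 263 @ $11.90 + 264 @ $10.10 + 175 @ $9.85 = $7,519.85
Sale 2 (250) [FIFO — oldest first]: 98 @ $9.85 + 152 @ $10.10 = $2,500.50
Sale 3 (602) [FIFO — oldest first]: 183 @ $10.10 + 41 @ $5.35 + 359 @ $2.00 + 19 @ $3.00 = $2,842.65
Total COGS = $7,519.85 + $2,500.50 + $2,842.65 = $12,863.00
Ending inventory: 172 @ $3.00 = $516.00
Check: goods available $13,379.00 = COGS $12,863.00 + ending $516.00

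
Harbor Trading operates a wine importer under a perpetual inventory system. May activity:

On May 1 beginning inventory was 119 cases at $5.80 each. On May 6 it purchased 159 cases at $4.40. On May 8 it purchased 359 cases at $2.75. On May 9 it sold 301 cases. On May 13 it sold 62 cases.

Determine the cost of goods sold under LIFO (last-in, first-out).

May 9, 301 sold [LIFO — newest first]: 301 @ $2.75 = $827.75
May 13, 62 sold [LIFO — newest first]: 58 @ $2.75 + 4 @ $4.40 = $177.10
Total COGS = $827.75 + $177.10 = $1,004.85
Ending inventory: 119 @ $5.80 + 155 @ $4.40 = $1,372.20

COGS = $1,004.85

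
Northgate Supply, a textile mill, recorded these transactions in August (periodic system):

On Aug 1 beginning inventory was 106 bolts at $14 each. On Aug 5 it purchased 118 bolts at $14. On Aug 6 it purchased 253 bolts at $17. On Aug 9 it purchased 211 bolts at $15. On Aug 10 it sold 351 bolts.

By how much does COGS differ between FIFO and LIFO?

FIFO COGS: 106 @ $14 + 118 @ $14 + 127 @ $17 = $5,295
LIFO COGS: 211 @ $15 + 140 @ $17 = $5,545
Difference = |$5,295 − $5,545| = $250

$250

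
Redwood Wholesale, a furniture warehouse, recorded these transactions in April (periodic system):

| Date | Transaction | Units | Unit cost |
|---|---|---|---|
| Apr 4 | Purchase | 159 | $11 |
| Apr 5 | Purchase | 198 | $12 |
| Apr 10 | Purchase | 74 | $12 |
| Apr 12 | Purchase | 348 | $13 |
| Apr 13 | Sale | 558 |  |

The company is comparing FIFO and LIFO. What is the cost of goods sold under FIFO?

FIFO COGS: 159 @ $11 + 198 @ $12 + 74 @ $12 + 127 @ $13 = $6,664
LIFO COGS: 348 @ $13 + 74 @ $12 + 136 @ $12 = $7,044

COGS = $6,664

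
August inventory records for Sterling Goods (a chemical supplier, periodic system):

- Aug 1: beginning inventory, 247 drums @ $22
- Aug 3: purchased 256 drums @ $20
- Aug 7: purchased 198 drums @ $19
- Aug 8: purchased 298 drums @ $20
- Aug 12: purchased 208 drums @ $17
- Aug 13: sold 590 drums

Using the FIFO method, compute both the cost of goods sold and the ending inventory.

COGS = $12,207; ending inventory = $11,605

Aug 13, 590 sold [FIFO — oldest first]: 247 @ $22 + 256 @ $20 + 87 @ $19 = $12,207
Ending inventory: 111 @ $19 + 298 @ $20 + 208 @ $17 = $11,605
Check: goods available $23,812 = COGS $12,207 + ending $11,605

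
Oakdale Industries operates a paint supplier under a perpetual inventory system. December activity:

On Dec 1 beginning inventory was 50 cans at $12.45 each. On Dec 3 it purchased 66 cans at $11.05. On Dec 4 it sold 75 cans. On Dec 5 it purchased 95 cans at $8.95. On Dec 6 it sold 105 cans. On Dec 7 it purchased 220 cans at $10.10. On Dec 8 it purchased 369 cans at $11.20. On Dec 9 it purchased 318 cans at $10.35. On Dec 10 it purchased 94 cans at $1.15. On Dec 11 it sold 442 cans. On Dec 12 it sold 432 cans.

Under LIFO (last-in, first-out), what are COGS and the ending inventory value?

Dec 4, 75 sold [LIFO — newest first]: 66 @ $11.05 + 9 @ $12.45 = $841.35
Dec 6, 105 sold [LIFO — newest first]: 95 @ $8.95 + 10 @ $12.45 = $974.75
Dec 11, 442 sold [LIFO — newest first]: 94 @ $1.15 + 318 @ $10.35 + 30 @ $11.20 = $3,735.40
Dec 12, 432 sold [LIFO — newest first]: 339 @ $11.20 + 93 @ $10.10 = $4,736.10
Total COGS = $841.35 + $974.75 + $3,735.40 + $4,736.10 = $10,287.60
Ending inventory: 31 @ $12.45 + 127 @ $10.10 = $1,668.65

COGS = $10,287.60; ending inventory = $1,668.65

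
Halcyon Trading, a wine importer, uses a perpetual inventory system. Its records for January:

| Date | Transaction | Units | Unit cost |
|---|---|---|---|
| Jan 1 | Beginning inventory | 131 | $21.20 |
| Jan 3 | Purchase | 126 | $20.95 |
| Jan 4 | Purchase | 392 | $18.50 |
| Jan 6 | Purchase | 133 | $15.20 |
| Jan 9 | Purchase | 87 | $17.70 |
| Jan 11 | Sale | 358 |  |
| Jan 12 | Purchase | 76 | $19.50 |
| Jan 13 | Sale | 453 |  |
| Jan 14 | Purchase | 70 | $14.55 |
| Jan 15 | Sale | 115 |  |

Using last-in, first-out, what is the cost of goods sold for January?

COGS = $16,844.10

Jan 11, 358 sold [LIFO — newest first]: 87 @ $17.70 + 133 @ $15.20 + 138 @ $18.50 = $6,114.50
Jan 13, 453 sold [LIFO — newest first]: 76 @ $19.50 + 254 @ $18.50 + 123 @ $20.95 = $8,757.85
Jan 15, 115 sold [LIFO — newest first]: 70 @ $14.55 + 3 @ $20.95 + 42 @ $21.20 = $1,971.75
Total COGS = $6,114.50 + $8,757.85 + $1,971.75 = $16,844.10
Ending inventory: 89 @ $21.20 = $1,886.80
Check: goods available $18,730.90 = COGS $16,844.10 + ending $1,886.80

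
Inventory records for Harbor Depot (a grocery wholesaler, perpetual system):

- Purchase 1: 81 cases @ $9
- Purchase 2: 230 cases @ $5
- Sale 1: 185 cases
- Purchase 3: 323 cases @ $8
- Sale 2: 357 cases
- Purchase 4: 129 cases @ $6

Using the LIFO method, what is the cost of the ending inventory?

Ending inventory = $1,558

Sale 1 (185) [LIFO — newest first]: 185 @ $5 = $925
Sale 2 (357) [LIFO — newest first]: 323 @ $8 + 34 @ $5 = $2,754
Total COGS = $925 + $2,754 = $3,679
Ending inventory: 81 @ $9 + 11 @ $5 + 129 @ $6 = $1,558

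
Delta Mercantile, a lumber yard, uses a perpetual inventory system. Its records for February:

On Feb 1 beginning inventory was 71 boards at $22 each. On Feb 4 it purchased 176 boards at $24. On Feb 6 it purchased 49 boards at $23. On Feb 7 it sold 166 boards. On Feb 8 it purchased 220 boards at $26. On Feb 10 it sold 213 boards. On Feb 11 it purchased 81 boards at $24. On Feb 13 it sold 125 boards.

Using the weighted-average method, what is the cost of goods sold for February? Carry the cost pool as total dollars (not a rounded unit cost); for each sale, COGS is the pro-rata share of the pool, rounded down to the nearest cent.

After Feb 1: 71 on hand, pool $1,562.00 (≈ $22.0000 each)
After Feb 4: 247 on hand, pool $5,786.00 (≈ $23.4251 each)
After Feb 6: 296 on hand, pool $6,913.00 (≈ $23.3547 each)
Feb 7, sell 166: 166/296 × $6,913.00 → $3,876.88
After Feb 8: 350 on hand, pool $8,756.12 (≈ $25.0175 each)
Feb 10, sell 213: 213/350 × $8,756.12 → $5,328.72
After Feb 11: 218 on hand, pool $5,371.40 (≈ $24.6394 each)
Feb 13, sell 125: 125/218 × $5,371.40 → $3,079.93
Total COGS = $3,876.88 + $5,328.72 + $3,079.93 = $12,285.53
Ending inventory (cost pool remaining) = $2,291.47
Check: goods available $14,577.00 = COGS $12,285.53 + ending $2,291.47

COGS = $12,285.53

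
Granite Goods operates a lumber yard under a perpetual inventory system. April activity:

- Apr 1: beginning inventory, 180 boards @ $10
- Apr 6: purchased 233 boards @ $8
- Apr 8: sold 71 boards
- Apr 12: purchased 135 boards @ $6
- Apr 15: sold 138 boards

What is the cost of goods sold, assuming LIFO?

COGS = $1,402

Apr 8, 71 sold [LIFO — newest first]: 71 @ $8 = $568
Apr 15, 138 sold [LIFO — newest first]: 135 @ $6 + 3 @ $8 = $834
Total COGS = $568 + $834 = $1,402
Ending inventory: 180 @ $10 + 159 @ $8 = $3,072
Check: goods available $4,474 = COGS $1,402 + ending $3,072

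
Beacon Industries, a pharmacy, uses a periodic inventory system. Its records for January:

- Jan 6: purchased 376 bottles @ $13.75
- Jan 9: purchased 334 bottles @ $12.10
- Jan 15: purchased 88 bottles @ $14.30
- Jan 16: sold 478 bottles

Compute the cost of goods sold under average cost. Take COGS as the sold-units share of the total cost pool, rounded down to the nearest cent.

COGS = $6,271.38

Jan 16, sell 478: 478/798 × $10,469.80 → $6,271.38
Ending inventory (cost pool remaining) = $4,198.42
Check: goods available $10,469.80 = COGS $6,271.38 + ending $4,198.42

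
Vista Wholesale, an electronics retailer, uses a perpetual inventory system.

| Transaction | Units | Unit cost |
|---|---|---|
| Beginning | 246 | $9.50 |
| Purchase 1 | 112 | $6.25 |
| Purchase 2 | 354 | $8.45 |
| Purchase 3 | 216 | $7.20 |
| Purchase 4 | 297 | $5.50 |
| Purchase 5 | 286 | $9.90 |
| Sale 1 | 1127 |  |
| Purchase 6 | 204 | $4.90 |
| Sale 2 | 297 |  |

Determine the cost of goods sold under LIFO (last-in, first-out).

Sale 1 (1127) [LIFO — newest first]: 286 @ $9.90 + 297 @ $5.50 + 216 @ $7.20 + 328 @ $8.45 = $8,791.70
Sale 2 (297) [LIFO — newest first]: 204 @ $4.90 + 26 @ $8.45 + 67 @ $6.25 = $1,638.05
Total COGS = $8,791.70 + $1,638.05 = $10,429.75
Ending inventory: 246 @ $9.50 + 45 @ $6.25 = $2,618.25

COGS = $10,429.75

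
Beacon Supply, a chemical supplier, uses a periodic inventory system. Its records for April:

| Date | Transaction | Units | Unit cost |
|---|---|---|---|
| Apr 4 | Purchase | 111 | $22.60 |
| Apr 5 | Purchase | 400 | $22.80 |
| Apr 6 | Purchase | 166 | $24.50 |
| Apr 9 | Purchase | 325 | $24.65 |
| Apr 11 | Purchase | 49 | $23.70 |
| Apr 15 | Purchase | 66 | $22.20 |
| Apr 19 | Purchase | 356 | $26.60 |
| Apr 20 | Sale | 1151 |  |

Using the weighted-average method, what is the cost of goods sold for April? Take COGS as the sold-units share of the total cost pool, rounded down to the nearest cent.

COGS = $27,976.37

Apr 20, sell 1151: 1151/1473 × $35,802.95 → $27,976.37
Ending inventory (cost pool remaining) = $7,826.58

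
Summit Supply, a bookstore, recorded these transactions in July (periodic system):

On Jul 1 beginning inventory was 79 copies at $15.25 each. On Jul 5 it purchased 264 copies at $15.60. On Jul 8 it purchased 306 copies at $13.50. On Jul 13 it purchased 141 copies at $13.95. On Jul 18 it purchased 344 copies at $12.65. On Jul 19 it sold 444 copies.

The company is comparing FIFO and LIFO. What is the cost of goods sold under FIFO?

FIFO COGS: 79 @ $15.25 + 264 @ $15.60 + 101 @ $13.50 = $6,686.65
LIFO COGS: 344 @ $12.65 + 100 @ $13.95 = $5,746.60

COGS = $6,686.65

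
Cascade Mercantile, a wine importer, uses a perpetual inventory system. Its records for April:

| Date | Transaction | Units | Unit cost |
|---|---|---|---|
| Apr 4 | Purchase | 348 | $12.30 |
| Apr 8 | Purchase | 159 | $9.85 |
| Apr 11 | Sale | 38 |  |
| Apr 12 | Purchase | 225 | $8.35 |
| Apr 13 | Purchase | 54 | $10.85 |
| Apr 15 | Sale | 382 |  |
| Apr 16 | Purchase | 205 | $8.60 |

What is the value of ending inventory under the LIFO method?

Apr 11, 38 sold [LIFO — newest first]: 38 @ $9.85 = $374.30
Apr 15, 382 sold [LIFO — newest first]: 54 @ $10.85 + 225 @ $8.35 + 103 @ $9.85 = $3,479.20
Total COGS = $374.30 + $3,479.20 = $3,853.50
Ending inventory: 348 @ $12.30 + 18 @ $9.85 + 205 @ $8.60 = $6,220.70
Check: goods available $10,074.20 = COGS $3,853.50 + ending $6,220.70

Ending inventory = $6,220.70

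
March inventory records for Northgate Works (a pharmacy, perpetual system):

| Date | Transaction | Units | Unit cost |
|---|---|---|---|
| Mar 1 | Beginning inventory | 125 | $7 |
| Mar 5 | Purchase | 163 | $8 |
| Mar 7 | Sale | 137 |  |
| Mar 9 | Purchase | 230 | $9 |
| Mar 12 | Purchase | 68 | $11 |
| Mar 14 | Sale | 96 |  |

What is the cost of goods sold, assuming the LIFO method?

COGS = $2,096

Mar 7, 137 sold [LIFO — newest first]: 137 @ $8 = $1,096
Mar 14, 96 sold [LIFO — newest first]: 68 @ $11 + 28 @ $9 = $1,000
Total COGS = $1,096 + $1,000 = $2,096
Ending inventory: 125 @ $7 + 26 @ $8 + 202 @ $9 = $2,901
Check: goods available $4,997 = COGS $2,096 + ending $2,901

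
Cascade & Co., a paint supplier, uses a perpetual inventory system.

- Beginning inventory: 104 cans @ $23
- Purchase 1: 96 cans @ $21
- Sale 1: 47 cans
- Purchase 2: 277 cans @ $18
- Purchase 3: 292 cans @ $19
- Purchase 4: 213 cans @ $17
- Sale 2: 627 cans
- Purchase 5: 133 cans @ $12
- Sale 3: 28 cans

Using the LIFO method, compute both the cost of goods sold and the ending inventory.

COGS = $12,688; ending inventory = $7,471

Sale 1 (47) [LIFO — newest first]: 47 @ $21 = $987
Sale 2 (627) [LIFO — newest first]: 213 @ $17 + 292 @ $19 + 122 @ $18 = $11,365
Sale 3 (28) [LIFO — newest first]: 28 @ $12 = $336
Total COGS = $987 + $11,365 + $336 = $12,688
Ending inventory: 104 @ $23 + 49 @ $21 + 155 @ $18 + 105 @ $12 = $7,471
Check: goods available $20,159 = COGS $12,688 + ending $7,471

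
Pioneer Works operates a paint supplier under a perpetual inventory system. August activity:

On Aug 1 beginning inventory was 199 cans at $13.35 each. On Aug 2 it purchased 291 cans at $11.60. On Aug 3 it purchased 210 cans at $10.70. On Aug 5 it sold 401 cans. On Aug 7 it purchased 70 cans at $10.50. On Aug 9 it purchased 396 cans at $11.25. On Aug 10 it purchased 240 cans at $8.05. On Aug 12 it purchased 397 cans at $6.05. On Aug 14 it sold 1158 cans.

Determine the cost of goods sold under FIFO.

COGS = $16,326.90

Aug 5, 401 sold [FIFO — oldest first]: 199 @ $13.35 + 202 @ $11.60 = $4,999.85
Aug 14, 1158 sold [FIFO — oldest first]: 89 @ $11.60 + 210 @ $10.70 + 70 @ $10.50 + 396 @ $11.25 + 240 @ $8.05 + 153 @ $6.05 = $11,327.05
Total COGS = $4,999.85 + $11,327.05 = $16,326.90
Ending inventory: 244 @ $6.05 = $1,476.20
Check: goods available $17,803.10 = COGS $16,326.90 + ending $1,476.20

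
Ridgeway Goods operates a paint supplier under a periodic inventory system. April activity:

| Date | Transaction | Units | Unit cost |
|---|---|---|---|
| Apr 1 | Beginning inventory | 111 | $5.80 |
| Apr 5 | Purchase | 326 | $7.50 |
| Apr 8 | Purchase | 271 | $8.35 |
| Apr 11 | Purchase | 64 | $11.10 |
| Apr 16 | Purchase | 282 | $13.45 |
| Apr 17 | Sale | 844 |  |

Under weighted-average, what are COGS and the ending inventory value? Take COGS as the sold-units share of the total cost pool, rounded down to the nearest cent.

COGS = $7,891.44; ending inventory = $1,963.51

Apr 17, sell 844: 844/1054 × $9,854.95 → $7,891.44
Ending inventory (cost pool remaining) = $1,963.51
Check: goods available $9,854.95 = COGS $7,891.44 + ending $1,963.51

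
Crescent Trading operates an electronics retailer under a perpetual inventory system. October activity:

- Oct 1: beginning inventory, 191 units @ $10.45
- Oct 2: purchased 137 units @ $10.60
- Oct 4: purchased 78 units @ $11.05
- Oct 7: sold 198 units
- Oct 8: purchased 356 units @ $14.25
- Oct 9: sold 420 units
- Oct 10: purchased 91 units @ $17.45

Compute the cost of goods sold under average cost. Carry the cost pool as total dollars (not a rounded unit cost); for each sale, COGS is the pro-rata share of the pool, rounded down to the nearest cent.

COGS = $7,524.04

After Oct 1: 191 on hand, pool $1,995.95 (≈ $10.4500 each)
After Oct 2: 328 on hand, pool $3,448.15 (≈ $10.5127 each)
After Oct 4: 406 on hand, pool $4,310.05 (≈ $10.6159 each)
Oct 7, sell 198: 198/406 × $4,310.05 → $2,101.94
After Oct 8: 564 on hand, pool $7,281.11 (≈ $12.9098 each)
Oct 9, sell 420: 420/564 × $7,281.11 → $5,422.10
After Oct 10: 235 on hand, pool $3,446.96 (≈ $14.6679 each)
Total COGS = $2,101.94 + $5,422.10 = $7,524.04
Ending inventory (cost pool remaining) = $3,446.96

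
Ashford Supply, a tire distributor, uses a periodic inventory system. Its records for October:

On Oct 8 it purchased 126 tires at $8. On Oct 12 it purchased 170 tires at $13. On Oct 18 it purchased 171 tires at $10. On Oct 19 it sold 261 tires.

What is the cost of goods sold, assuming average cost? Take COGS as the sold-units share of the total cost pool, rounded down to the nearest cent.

COGS = $2,754.19

Oct 19, sell 261: 261/467 × $4,928.00 → $2,754.19
Ending inventory (cost pool remaining) = $2,173.81
Check: goods available $4,928.00 = COGS $2,754.19 + ending $2,173.81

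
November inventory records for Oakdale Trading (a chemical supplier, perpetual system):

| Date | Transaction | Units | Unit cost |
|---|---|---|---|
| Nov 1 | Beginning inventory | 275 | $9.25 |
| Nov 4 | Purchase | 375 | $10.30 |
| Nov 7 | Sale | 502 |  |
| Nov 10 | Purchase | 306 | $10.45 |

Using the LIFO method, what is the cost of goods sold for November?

Nov 7, 502 sold [LIFO — newest first]: 375 @ $10.30 + 127 @ $9.25 = $5,037.25
Ending inventory: 148 @ $9.25 + 306 @ $10.45 = $4,566.70
Check: goods available $9,603.95 = COGS $5,037.25 + ending $4,566.70

COGS = $5,037.25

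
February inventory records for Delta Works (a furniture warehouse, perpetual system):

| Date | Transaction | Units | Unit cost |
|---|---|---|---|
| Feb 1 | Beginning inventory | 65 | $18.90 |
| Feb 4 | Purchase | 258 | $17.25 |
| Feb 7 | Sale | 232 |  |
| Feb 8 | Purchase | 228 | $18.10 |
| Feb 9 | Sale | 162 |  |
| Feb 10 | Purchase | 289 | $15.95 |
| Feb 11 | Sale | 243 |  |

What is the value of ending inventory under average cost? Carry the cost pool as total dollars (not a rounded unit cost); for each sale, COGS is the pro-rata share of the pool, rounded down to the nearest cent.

After Feb 1: 65 on hand, pool $1,228.50 (≈ $18.9000 each)
After Feb 4: 323 on hand, pool $5,679.00 (≈ $17.5820 each)
Feb 7, sell 232: 232/323 × $5,679.00 → $4,079.03
After Feb 8: 319 on hand, pool $5,726.77 (≈ $17.9523 each)
Feb 9, sell 162: 162/319 × $5,726.77 → $2,908.26
After Feb 10: 446 on hand, pool $7,428.06 (≈ $16.6548 each)
Feb 11, sell 243: 243/446 × $7,428.06 → $4,047.12
Total COGS = $4,079.03 + $2,908.26 + $4,047.12 = $11,034.41
Ending inventory (cost pool remaining) = $3,380.94

Ending inventory = $3,380.94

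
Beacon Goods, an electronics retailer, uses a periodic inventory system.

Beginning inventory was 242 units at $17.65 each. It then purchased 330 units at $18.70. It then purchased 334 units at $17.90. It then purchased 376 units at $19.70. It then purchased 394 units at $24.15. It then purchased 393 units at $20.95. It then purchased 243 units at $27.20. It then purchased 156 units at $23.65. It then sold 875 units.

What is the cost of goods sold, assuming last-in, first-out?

COGS = $20,536.80

Sale 1 (875) [LIFO — newest first]: 156 @ $23.65 + 243 @ $27.20 + 393 @ $20.95 + 83 @ $24.15 = $20,536.80
Ending inventory: 242 @ $17.65 + 330 @ $18.70 + 334 @ $17.90 + 376 @ $19.70 + 311 @ $24.15 = $31,338.75
Check: goods available $51,875.55 = COGS $20,536.80 + ending $31,338.75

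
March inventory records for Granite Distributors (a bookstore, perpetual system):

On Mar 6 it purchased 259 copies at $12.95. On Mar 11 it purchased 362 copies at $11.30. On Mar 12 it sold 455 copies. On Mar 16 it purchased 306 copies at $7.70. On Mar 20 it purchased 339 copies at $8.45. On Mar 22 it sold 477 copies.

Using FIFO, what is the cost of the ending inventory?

Mar 12, 455 sold [FIFO — oldest first]: 259 @ $12.95 + 196 @ $11.30 = $5,568.85
Mar 22, 477 sold [FIFO — oldest first]: 166 @ $11.30 + 306 @ $7.70 + 5 @ $8.45 = $4,274.25
Total COGS = $5,568.85 + $4,274.25 = $9,843.10
Ending inventory: 334 @ $8.45 = $2,822.30
Check: goods available $12,665.40 = COGS $9,843.10 + ending $2,822.30

Ending inventory = $2,822.30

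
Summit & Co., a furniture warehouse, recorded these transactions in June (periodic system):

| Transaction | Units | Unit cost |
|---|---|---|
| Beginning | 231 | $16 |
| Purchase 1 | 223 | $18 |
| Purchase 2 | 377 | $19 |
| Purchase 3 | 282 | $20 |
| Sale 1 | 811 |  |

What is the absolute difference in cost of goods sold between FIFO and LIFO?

$1,046

FIFO COGS: 231 @ $16 + 223 @ $18 + 357 @ $19 = $14,493
LIFO COGS: 282 @ $20 + 377 @ $19 + 152 @ $18 = $15,539
Difference = |$14,493 − $15,539| = $1,046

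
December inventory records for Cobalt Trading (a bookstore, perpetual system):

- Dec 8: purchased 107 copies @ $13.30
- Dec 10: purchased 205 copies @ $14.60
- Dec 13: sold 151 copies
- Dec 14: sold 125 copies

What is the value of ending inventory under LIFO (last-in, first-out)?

Dec 13, 151 sold [LIFO — newest first]: 151 @ $14.60 = $2,204.60
Dec 14, 125 sold [LIFO — newest first]: 54 @ $14.60 + 71 @ $13.30 = $1,732.70
Total COGS = $2,204.60 + $1,732.70 = $3,937.30
Ending inventory: 36 @ $13.30 = $478.80

Ending inventory = $478.80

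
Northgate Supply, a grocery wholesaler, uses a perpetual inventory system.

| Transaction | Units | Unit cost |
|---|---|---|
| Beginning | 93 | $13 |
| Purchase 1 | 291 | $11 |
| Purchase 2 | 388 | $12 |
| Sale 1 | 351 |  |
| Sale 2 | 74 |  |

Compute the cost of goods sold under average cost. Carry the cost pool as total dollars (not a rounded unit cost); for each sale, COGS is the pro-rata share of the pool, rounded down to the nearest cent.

After Beginning: 93 on hand, pool $1,209.00 (≈ $13.0000 each)
After Purchase 1: 384 on hand, pool $4,410.00 (≈ $11.4844 each)
After Purchase 2: 772 on hand, pool $9,066.00 (≈ $11.7435 each)
Sale 1, sell 351: 351/772 × $9,066.00 → $4,121.97
Sale 2, sell 74: 74/421 × $4,944.03 → $869.02
Total COGS = $4,121.97 + $869.02 = $4,990.99
Ending inventory (cost pool remaining) = $4,075.01
Check: goods available $9,066.00 = COGS $4,990.99 + ending $4,075.01

COGS = $4,990.99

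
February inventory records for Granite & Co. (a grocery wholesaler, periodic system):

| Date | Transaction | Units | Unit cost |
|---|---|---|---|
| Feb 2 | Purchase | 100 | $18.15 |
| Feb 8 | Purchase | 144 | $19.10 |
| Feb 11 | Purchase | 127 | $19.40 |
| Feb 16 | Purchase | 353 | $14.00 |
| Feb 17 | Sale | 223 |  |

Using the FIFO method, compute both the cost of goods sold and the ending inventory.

Feb 17, 223 sold [FIFO — oldest first]: 100 @ $18.15 + 123 @ $19.10 = $4,164.30
Ending inventory: 21 @ $19.10 + 127 @ $19.40 + 353 @ $14.00 = $7,806.90

COGS = $4,164.30; ending inventory = $7,806.90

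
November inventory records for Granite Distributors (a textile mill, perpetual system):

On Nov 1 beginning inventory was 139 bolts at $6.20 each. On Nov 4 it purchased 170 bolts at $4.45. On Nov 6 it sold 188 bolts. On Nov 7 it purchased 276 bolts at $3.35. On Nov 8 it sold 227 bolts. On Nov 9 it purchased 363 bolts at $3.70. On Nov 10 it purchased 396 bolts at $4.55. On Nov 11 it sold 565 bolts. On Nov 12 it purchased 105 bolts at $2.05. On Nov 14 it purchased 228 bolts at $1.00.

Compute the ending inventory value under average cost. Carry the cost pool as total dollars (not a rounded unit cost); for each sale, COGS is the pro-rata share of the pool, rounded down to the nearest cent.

After Nov 1: 139 on hand, pool $861.80 (≈ $6.2000 each)
After Nov 4: 309 on hand, pool $1,618.30 (≈ $5.2372 each)
Nov 6, sell 188: 188/309 × $1,618.30 → $984.59
After Nov 7: 397 on hand, pool $1,558.31 (≈ $3.9252 each)
Nov 8, sell 227: 227/397 × $1,558.31 → $891.02
After Nov 9: 533 on hand, pool $2,010.39 (≈ $3.7718 each)
After Nov 10: 929 on hand, pool $3,812.19 (≈ $4.1035 each)
Nov 11, sell 565: 565/929 × $3,812.19 → $2,318.50
After Nov 12: 469 on hand, pool $1,708.94 (≈ $3.6438 each)
After Nov 14: 697 on hand, pool $1,936.94 (≈ $2.7790 each)
Total COGS = $984.59 + $891.02 + $2,318.50 = $4,194.11
Ending inventory (cost pool remaining) = $1,936.94

Ending inventory = $1,936.94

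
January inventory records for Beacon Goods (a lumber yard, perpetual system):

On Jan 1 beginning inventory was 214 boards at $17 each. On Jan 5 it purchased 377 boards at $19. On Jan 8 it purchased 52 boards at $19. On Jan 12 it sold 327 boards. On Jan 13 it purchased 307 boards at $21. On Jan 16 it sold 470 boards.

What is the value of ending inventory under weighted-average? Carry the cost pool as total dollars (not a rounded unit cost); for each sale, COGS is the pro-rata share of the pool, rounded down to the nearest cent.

Ending inventory = $3,006.14

After Jan 1: 214 on hand, pool $3,638.00 (≈ $17.0000 each)
After Jan 5: 591 on hand, pool $10,801.00 (≈ $18.2758 each)
After Jan 8: 643 on hand, pool $11,789.00 (≈ $18.3344 each)
Jan 12, sell 327: 327/643 × $11,789.00 → $5,995.33
After Jan 13: 623 on hand, pool $12,240.67 (≈ $19.6479 each)
Jan 16, sell 470: 470/623 × $12,240.67 → $9,234.53
Total COGS = $5,995.33 + $9,234.53 = $15,229.86
Ending inventory (cost pool remaining) = $3,006.14
Check: goods available $18,236.00 = COGS $15,229.86 + ending $3,006.14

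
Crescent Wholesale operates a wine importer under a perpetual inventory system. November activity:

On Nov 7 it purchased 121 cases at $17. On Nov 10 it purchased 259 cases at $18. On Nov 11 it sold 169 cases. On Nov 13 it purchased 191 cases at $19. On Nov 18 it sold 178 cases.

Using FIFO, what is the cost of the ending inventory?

Ending inventory = $4,223

Nov 11, 169 sold [FIFO — oldest first]: 121 @ $17 + 48 @ $18 = $2,921
Nov 18, 178 sold [FIFO — oldest first]: 178 @ $18 = $3,204
Total COGS = $2,921 + $3,204 = $6,125
Ending inventory: 33 @ $18 + 191 @ $19 = $4,223
Check: goods available $10,348 = COGS $6,125 + ending $4,223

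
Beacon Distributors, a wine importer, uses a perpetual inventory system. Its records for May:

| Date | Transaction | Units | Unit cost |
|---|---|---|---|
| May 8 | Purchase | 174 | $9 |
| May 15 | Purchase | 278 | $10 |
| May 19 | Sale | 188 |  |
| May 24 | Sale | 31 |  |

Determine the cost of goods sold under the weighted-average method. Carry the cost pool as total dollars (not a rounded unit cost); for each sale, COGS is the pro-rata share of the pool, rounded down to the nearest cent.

After May 8: 174 on hand, pool $1,566.00 (≈ $9.0000 each)
After May 15: 452 on hand, pool $4,346.00 (≈ $9.6150 each)
May 19, sell 188: 188/452 × $4,346.00 → $1,807.62
May 24, sell 31: 31/264 × $2,538.38 → $298.06
Total COGS = $1,807.62 + $298.06 = $2,105.68
Ending inventory (cost pool remaining) = $2,240.32

COGS = $2,105.68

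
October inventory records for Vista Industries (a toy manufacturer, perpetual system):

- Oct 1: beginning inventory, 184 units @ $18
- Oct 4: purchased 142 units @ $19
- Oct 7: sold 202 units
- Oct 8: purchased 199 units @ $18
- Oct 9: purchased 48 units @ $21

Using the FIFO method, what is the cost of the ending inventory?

Ending inventory = $6,946

Oct 7, 202 sold [FIFO — oldest first]: 184 @ $18 + 18 @ $19 = $3,654
Ending inventory: 124 @ $19 + 199 @ $18 + 48 @ $21 = $6,946
Check: goods available $10,600 = COGS $3,654 + ending $6,946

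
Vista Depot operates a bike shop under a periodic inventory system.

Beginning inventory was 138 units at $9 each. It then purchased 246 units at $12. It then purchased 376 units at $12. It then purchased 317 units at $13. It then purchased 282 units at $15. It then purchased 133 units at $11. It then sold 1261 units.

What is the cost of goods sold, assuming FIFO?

Sale 1 (1261) [FIFO — oldest first]: 138 @ $9 + 246 @ $12 + 376 @ $12 + 317 @ $13 + 184 @ $15 = $15,587
Ending inventory: 98 @ $15 + 133 @ $11 = $2,933
Check: goods available $18,520 = COGS $15,587 + ending $2,933

COGS = $15,587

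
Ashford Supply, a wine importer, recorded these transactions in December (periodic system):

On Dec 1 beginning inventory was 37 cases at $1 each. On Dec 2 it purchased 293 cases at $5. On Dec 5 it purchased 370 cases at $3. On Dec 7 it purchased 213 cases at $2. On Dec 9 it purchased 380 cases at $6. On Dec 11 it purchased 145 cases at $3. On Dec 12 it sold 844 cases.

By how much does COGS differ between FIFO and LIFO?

$559

FIFO COGS: 37 @ $1 + 293 @ $5 + 370 @ $3 + 144 @ $2 = $2,900
LIFO COGS: 145 @ $3 + 380 @ $6 + 213 @ $2 + 106 @ $3 = $3,459
Difference = |$2,900 − $3,459| = $559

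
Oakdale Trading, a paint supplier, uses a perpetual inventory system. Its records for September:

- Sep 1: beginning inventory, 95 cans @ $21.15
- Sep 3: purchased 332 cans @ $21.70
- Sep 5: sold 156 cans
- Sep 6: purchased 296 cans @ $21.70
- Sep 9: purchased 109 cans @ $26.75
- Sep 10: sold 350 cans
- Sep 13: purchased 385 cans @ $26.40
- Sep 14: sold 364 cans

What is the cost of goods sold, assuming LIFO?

Sep 5, 156 sold [LIFO — newest first]: 156 @ $21.70 = $3,385.20
Sep 10, 350 sold [LIFO — newest first]: 109 @ $26.75 + 241 @ $21.70 = $8,145.45
Sep 14, 364 sold [LIFO — newest first]: 364 @ $26.40 = $9,609.60
Total COGS = $3,385.20 + $8,145.45 + $9,609.60 = $21,140.25
Ending inventory: 95 @ $21.15 + 176 @ $21.70 + 55 @ $21.70 + 21 @ $26.40 = $7,576.35

COGS = $21,140.25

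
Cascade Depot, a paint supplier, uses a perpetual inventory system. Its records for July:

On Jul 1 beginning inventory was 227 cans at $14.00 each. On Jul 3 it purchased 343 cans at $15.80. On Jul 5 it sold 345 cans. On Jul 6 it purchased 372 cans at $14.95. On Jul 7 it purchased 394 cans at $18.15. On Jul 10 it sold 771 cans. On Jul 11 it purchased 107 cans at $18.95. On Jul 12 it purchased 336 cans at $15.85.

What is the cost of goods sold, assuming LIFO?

COGS = $18,229.90

Jul 5, 345 sold [LIFO — newest first]: 343 @ $15.80 + 2 @ $14.00 = $5,447.40
Jul 10, 771 sold [LIFO — newest first]: 394 @ $18.15 + 372 @ $14.95 + 5 @ $14.00 = $12,782.50
Total COGS = $5,447.40 + $12,782.50 = $18,229.90
Ending inventory: 220 @ $14.00 + 107 @ $18.95 + 336 @ $15.85 = $10,433.25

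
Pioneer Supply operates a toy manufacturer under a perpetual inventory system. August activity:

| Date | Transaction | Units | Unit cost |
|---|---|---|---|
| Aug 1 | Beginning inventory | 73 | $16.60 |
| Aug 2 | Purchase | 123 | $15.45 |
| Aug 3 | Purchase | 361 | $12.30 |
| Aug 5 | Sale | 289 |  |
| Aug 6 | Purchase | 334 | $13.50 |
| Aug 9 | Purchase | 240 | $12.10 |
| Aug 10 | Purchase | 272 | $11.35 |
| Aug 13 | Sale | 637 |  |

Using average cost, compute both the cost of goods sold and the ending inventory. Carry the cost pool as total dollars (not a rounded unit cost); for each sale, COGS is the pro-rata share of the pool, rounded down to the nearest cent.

COGS = $12,000.63; ending inventory = $6,052.02

After Aug 1: 73 on hand, pool $1,211.80 (≈ $16.6000 each)
After Aug 2: 196 on hand, pool $3,112.15 (≈ $15.8783 each)
After Aug 3: 557 on hand, pool $7,552.45 (≈ $13.5592 each)
Aug 5, sell 289: 289/557 × $7,552.45 → $3,918.59
After Aug 6: 602 on hand, pool $8,142.86 (≈ $13.5263 each)
After Aug 9: 842 on hand, pool $11,046.86 (≈ $13.1198 each)
After Aug 10: 1114 on hand, pool $14,134.06 (≈ $12.6877 each)
Aug 13, sell 637: 637/1114 × $14,134.06 → $8,082.04
Total COGS = $3,918.59 + $8,082.04 = $12,000.63
Ending inventory (cost pool remaining) = $6,052.02
Check: goods available $18,052.65 = COGS $12,000.63 + ending $6,052.02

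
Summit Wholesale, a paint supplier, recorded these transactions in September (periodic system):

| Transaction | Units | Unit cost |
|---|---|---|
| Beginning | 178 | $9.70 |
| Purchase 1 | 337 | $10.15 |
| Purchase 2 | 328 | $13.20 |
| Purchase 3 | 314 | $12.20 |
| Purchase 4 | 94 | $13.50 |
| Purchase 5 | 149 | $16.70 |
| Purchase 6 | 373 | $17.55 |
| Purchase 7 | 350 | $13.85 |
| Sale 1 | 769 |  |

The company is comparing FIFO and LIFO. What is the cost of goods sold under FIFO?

FIFO COGS: 178 @ $9.70 + 337 @ $10.15 + 254 @ $13.20 = $8,499.95
LIFO COGS: 350 @ $13.85 + 373 @ $17.55 + 46 @ $16.70 = $12,161.85

COGS = $8,499.95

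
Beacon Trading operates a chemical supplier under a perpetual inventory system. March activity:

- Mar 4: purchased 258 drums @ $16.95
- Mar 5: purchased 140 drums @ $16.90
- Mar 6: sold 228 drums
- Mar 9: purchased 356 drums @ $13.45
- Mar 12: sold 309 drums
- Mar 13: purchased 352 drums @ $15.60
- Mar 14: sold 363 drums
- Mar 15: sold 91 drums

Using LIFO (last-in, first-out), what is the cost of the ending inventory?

Ending inventory = $1,949.25

Mar 6, 228 sold [LIFO — newest first]: 140 @ $16.90 + 88 @ $16.95 = $3,857.60
Mar 12, 309 sold [LIFO — newest first]: 309 @ $13.45 = $4,156.05
Mar 14, 363 sold [LIFO — newest first]: 352 @ $15.60 + 11 @ $13.45 = $5,639.15
Mar 15, 91 sold [LIFO — newest first]: 36 @ $13.45 + 55 @ $16.95 = $1,416.45
Total COGS = $3,857.60 + $4,156.05 + $5,639.15 + $1,416.45 = $15,069.25
Ending inventory: 115 @ $16.95 = $1,949.25
Check: goods available $17,018.50 = COGS $15,069.25 + ending $1,949.25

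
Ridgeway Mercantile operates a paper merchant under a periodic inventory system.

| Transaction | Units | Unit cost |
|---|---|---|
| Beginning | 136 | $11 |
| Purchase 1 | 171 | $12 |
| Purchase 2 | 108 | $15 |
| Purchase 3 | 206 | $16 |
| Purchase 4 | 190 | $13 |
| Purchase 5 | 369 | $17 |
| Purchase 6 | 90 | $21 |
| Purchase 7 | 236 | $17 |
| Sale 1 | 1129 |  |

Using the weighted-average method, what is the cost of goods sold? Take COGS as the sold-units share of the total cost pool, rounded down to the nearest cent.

COGS = $17,324.07

Sale 1, sell 1129: 1129/1506 × $23,109.00 → $17,324.07
Ending inventory (cost pool remaining) = $5,784.93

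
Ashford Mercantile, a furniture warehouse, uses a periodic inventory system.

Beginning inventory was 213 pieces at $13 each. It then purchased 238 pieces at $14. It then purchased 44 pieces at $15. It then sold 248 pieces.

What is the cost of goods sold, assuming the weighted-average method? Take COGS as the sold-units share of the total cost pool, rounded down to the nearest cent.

COGS = $3,387.32

Sale 1, sell 248: 248/495 × $6,761.00 → $3,387.32
Ending inventory (cost pool remaining) = $3,373.68
Check: goods available $6,761.00 = COGS $3,387.32 + ending $3,373.68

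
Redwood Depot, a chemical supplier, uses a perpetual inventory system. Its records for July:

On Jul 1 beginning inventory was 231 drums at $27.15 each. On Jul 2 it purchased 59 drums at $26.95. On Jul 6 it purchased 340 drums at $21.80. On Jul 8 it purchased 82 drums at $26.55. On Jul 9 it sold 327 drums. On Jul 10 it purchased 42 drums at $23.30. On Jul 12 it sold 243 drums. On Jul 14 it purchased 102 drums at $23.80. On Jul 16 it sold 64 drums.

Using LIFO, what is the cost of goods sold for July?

COGS = $14,957.00

Jul 9, 327 sold [LIFO — newest first]: 82 @ $26.55 + 245 @ $21.80 = $7,518.10
Jul 12, 243 sold [LIFO — newest first]: 42 @ $23.30 + 95 @ $21.80 + 59 @ $26.95 + 47 @ $27.15 = $5,915.70
Jul 16, 64 sold [LIFO — newest first]: 64 @ $23.80 = $1,523.20
Total COGS = $7,518.10 + $5,915.70 + $1,523.20 = $14,957.00
Ending inventory: 184 @ $27.15 + 38 @ $23.80 = $5,900.00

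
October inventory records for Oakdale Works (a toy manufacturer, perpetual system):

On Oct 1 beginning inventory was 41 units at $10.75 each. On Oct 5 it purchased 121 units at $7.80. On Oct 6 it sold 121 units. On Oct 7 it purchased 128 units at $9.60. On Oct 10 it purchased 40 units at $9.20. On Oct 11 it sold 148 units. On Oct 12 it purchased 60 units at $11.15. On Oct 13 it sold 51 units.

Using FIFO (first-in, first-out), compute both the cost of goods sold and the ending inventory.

COGS = $2,889.35; ending inventory = $761.00

Oct 6, 121 sold [FIFO — oldest first]: 41 @ $10.75 + 80 @ $7.80 = $1,064.75
Oct 11, 148 sold [FIFO — oldest first]: 41 @ $7.80 + 107 @ $9.60 = $1,347.00
Oct 13, 51 sold [FIFO — oldest first]: 21 @ $9.60 + 30 @ $9.20 = $477.60
Total COGS = $1,064.75 + $1,347.00 + $477.60 = $2,889.35
Ending inventory: 10 @ $9.20 + 60 @ $11.15 = $761.00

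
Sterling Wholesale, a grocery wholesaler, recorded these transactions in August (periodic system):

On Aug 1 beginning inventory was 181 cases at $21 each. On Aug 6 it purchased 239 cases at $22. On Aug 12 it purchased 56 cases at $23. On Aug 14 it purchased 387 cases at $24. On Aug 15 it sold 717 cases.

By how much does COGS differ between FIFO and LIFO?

FIFO COGS: 181 @ $21 + 239 @ $22 + 56 @ $23 + 241 @ $24 = $16,131
LIFO COGS: 387 @ $24 + 56 @ $23 + 239 @ $22 + 35 @ $21 = $16,569
Difference = |$16,131 − $16,569| = $438

$438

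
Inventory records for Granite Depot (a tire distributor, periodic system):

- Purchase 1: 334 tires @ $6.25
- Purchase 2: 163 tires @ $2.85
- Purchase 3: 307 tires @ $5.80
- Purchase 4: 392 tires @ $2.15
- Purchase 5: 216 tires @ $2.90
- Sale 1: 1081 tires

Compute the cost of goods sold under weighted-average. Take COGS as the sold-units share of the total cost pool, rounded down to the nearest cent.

Sale 1, sell 1081: 1081/1412 × $5,801.85 → $4,441.78
Ending inventory (cost pool remaining) = $1,360.07
Check: goods available $5,801.85 = COGS $4,441.78 + ending $1,360.07

COGS = $4,441.78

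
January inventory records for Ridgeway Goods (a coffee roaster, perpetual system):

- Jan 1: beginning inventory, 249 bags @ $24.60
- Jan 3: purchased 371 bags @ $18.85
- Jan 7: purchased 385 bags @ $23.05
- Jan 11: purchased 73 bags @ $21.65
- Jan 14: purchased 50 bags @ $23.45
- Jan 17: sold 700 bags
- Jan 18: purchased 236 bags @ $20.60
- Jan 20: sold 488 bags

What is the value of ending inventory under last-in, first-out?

Ending inventory = $4,329.60

Jan 17, 700 sold [LIFO — newest first]: 50 @ $23.45 + 73 @ $21.65 + 385 @ $23.05 + 192 @ $18.85 = $15,246.40
Jan 20, 488 sold [LIFO — newest first]: 236 @ $20.60 + 179 @ $18.85 + 73 @ $24.60 = $10,031.55
Total COGS = $15,246.40 + $10,031.55 = $25,277.95
Ending inventory: 176 @ $24.60 = $4,329.60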